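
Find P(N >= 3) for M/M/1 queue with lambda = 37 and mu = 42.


P(N >= 3) = rho^3 = (37/42)^3 = 0.6837

0.6837


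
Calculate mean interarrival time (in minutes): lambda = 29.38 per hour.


Mean interarrival time = 60/lambda = 60/29.38 = 2.04 minutes

2.04 minutes


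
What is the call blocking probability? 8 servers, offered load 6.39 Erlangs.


B(N,A) = (A^N/N!) / sum(A^k/k!, k=0..N) with N=8, A=6.39 = 0.1438

0.1438


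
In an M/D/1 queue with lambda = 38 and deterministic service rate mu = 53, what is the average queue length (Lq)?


M/D/1: Lq = rho^2 / (2*(1-rho)) where rho = 38/53; Lq = 0.91

0.91


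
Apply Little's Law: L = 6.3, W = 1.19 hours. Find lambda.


lambda = L / W = 6.3 / 1.19 = 5.29 per hour

5.29 per hour


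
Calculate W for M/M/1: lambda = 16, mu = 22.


W = 1/(mu - lambda) = 1/(22 - 16) = 0.1667 hours

0.1667 hours


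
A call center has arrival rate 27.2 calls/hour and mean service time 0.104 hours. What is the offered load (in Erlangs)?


Offered load a = lambda * E[S] = 27.2 * 0.104 = 2.83 Erlangs

2.83 Erlangs


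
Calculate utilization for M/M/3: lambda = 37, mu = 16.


rho = lambda/(c*mu) = 37/(3*16) = 0.7708

0.7708


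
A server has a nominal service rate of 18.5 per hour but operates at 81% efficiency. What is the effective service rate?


Effective rate = mu * efficiency = 18.5 * 0.81 = 14.99 per hour

14.99 per hour


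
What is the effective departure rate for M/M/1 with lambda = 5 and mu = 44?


For a stable queue (lambda < mu), throughput = lambda = 5 per hour

5 per hour


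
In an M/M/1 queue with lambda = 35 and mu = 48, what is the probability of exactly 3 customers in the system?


rho = 35/48; P(n) = (1-rho)*rho^n = (1-35/48)*(35/48)^3 = 0.105

0.105


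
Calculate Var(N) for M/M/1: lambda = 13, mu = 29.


rho = 13/29; Var(N) = rho/(1-rho)^2 = 1.47

1.47


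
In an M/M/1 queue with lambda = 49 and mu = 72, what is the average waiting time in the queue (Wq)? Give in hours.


rho = 49/72; Wq = rho/(mu - lambda) = 0.0296 hours

0.0296 hours


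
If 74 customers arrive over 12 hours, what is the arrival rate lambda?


lambda = total arrivals / time = 74 / 12 = 6.17 per hour

6.17 per hour


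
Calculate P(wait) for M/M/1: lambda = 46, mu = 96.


P(wait) = rho = lambda/mu = 46/96 = 0.4792

0.4792


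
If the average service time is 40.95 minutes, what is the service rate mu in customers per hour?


mu = 60 / avg_service_time = 60 / 40.95 = 1.47 per hour

1.47 per hour


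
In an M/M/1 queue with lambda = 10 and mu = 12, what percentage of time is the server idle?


Idle fraction = (1 - rho) * 100 = (1 - 10/12) * 100 = 16.7%

16.7%


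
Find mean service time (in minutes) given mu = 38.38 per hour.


Mean service time = 60/mu = 60/38.38 = 1.56 minutes

1.56 minutes


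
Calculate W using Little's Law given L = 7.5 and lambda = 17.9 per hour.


W = L / lambda = 7.5 / 17.9 = 0.419 hours

0.419 hours


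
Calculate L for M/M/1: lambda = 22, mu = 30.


rho = 22/30; L = rho/(1-rho) = 2.75

2.75


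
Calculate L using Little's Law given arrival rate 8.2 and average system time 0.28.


L = lambda * W = 8.2 * 0.28 = 2.3

2.3


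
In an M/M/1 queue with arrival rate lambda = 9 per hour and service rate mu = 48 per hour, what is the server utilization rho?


rho = lambda/mu = 9/48 = 0.1875

0.1875


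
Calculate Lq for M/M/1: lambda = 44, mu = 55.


rho = 44/55; Lq = rho^2/(1-rho) = 3.2

3.2


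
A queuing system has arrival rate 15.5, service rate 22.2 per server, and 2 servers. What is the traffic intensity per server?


rho = lambda / (c * mu) = 15.5 / (2 * 22.2) = 0.3491

0.3491


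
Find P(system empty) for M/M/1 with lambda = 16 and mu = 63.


P0 = 1 - rho = 1 - 16/63 = 0.746

0.746


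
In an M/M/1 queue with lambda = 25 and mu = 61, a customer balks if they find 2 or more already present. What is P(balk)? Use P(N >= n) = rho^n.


P(N >= 2) = rho^2 = (25/61)^2 = 0.168

0.168


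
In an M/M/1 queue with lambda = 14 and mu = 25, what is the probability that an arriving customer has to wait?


P(wait) = rho = lambda/mu = 14/25 = 0.56

0.56


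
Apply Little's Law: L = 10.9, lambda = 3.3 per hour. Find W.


W = L / lambda = 10.9 / 3.3 = 3.303 hours

3.303 hours


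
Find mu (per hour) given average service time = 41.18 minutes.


mu = 60 / avg_service_time = 60 / 41.18 = 1.46 per hour

1.46 per hour


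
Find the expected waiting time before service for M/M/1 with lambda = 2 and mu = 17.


rho = 2/17; Wq = rho/(mu - lambda) = 0.0078 hours

0.0078 hours


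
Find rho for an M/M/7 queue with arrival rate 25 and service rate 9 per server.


rho = lambda/(c*mu) = 25/(7*9) = 0.3968

0.3968


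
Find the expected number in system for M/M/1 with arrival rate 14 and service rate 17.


rho = 14/17; L = rho/(1-rho) = 4.67

4.67


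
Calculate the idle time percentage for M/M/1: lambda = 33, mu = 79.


Idle fraction = (1 - rho) * 100 = (1 - 33/79) * 100 = 58.2%

58.2%


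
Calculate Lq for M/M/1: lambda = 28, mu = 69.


rho = 28/69; Lq = rho^2/(1-rho) = 0.28

0.28


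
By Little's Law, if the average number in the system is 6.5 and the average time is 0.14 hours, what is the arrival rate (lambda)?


lambda = L / W = 6.5 / 0.14 = 46.43 per hour

46.43 per hour


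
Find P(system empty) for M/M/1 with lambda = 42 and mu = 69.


P0 = 1 - rho = 1 - 42/69 = 0.3913

0.3913


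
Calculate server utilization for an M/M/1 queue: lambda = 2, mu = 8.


rho = lambda/mu = 2/8 = 0.25

0.25


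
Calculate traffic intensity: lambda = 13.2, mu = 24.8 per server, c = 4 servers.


rho = lambda / (c * mu) = 13.2 / (4 * 24.8) = 0.1331

0.1331


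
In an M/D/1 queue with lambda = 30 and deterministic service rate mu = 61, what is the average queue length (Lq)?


M/D/1: Lq = rho^2 / (2*(1-rho)) where rho = 30/61; Lq = 0.24

0.24


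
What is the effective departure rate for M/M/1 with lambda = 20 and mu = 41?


For a stable queue (lambda < mu), throughput = lambda = 20 per hour

20 per hour


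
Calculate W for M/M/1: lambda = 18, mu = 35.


W = 1/(mu - lambda) = 1/(35 - 18) = 0.0588 hours

0.0588 hours


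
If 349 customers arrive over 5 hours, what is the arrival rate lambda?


lambda = total arrivals / time = 349 / 5 = 69.8 per hour

69.8 per hour


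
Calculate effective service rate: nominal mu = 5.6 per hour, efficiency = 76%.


Effective rate = mu * efficiency = 5.6 * 0.76 = 4.26 per hour

4.26 per hour


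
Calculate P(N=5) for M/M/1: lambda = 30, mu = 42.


rho = 30/42; P(n) = (1-rho)*rho^n = (1-30/42)*(30/42)^5 = 0.0531

0.0531


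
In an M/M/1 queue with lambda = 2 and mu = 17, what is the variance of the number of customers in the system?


rho = 2/17; Var(N) = rho/(1-rho)^2 = 0.15

0.15


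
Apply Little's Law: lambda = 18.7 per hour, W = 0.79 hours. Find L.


L = lambda * W = 18.7 * 0.79 = 14.77

14.77


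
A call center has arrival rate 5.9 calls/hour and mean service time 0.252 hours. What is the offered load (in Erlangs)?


Offered load a = lambda * E[S] = 5.9 * 0.252 = 1.49 Erlangs

1.49 Erlangs


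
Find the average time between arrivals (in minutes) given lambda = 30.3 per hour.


Mean interarrival time = 60/lambda = 60/30.3 = 1.98 minutes

1.98 minutes


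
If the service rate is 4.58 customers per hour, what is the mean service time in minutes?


Mean service time = 60/mu = 60/4.58 = 13.1 minutes

13.1 minutes


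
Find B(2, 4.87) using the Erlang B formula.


B(N,A) = (A^N/N!) / sum(A^k/k!, k=0..N) with N=2, A=4.87 = 0.6689

0.6689


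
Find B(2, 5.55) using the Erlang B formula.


B(N,A) = (A^N/N!) / sum(A^k/k!, k=0..N) with N=2, A=5.55 = 0.7016

0.7016


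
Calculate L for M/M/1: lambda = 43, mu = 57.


rho = 43/57; L = rho/(1-rho) = 3.07

3.07


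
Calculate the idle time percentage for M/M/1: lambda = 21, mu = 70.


Idle fraction = (1 - rho) * 100 = (1 - 21/70) * 100 = 70.0%

70.0%


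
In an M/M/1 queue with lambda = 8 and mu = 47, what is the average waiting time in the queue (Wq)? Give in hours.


rho = 8/47; Wq = rho/(mu - lambda) = 0.0044 hours

0.0044 hours


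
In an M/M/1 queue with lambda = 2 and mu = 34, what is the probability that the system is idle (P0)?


P0 = 1 - rho = 1 - 2/34 = 0.9412

0.9412


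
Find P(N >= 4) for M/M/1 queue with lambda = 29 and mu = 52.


P(N >= 4) = rho^4 = (29/52)^4 = 0.0967

0.0967


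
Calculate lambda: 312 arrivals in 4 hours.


lambda = total arrivals / time = 312 / 4 = 78.0 per hour

78.0 per hour


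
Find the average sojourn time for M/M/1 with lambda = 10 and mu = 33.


W = 1/(mu - lambda) = 1/(33 - 10) = 0.0435 hours

0.0435 hours


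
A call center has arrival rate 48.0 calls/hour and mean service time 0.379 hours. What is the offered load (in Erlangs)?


Offered load a = lambda * E[S] = 48.0 * 0.379 = 18.19 Erlangs

18.19 Erlangs


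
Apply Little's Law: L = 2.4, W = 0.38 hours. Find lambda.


lambda = L / W = 2.4 / 0.38 = 6.32 per hour

6.32 per hour


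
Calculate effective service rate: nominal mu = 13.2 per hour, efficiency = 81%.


Effective rate = mu * efficiency = 13.2 * 0.81 = 10.69 per hour

10.69 per hour


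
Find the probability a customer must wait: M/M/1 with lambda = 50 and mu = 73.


P(wait) = rho = lambda/mu = 50/73 = 0.6849

0.6849


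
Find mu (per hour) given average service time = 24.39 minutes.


mu = 60 / avg_service_time = 60 / 24.39 = 2.46 per hour

2.46 per hour


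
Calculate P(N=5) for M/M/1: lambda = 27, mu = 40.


rho = 27/40; P(n) = (1-rho)*rho^n = (1-27/40)*(27/40)^5 = 0.0455

0.0455


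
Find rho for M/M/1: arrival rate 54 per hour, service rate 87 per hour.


rho = lambda/mu = 54/87 = 0.6207

0.6207


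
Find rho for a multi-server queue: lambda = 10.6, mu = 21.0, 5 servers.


rho = lambda / (c * mu) = 10.6 / (5 * 21.0) = 0.101

0.101


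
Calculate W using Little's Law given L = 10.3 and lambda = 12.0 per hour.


W = L / lambda = 10.3 / 12.0 = 0.8583 hours

0.8583 hours


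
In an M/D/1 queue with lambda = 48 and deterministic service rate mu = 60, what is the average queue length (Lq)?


M/D/1: Lq = rho^2 / (2*(1-rho)) where rho = 48/60; Lq = 1.6

1.6


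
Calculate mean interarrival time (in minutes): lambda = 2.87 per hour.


Mean interarrival time = 60/lambda = 60/2.87 = 20.91 minutes

20.91 minutes


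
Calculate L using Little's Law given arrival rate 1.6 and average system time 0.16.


L = lambda * W = 1.6 * 0.16 = 0.26

0.26


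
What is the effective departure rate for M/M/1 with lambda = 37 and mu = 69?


For a stable queue (lambda < mu), throughput = lambda = 37 per hour

37 per hour


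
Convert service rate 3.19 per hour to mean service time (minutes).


Mean service time = 60/mu = 60/3.19 = 18.81 minutes

18.81 minutes


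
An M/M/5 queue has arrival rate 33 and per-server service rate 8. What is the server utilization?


rho = lambda/(c*mu) = 33/(5*8) = 0.825

0.825


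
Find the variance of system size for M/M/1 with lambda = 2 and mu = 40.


rho = 2/40; Var(N) = rho/(1-rho)^2 = 0.06

0.06


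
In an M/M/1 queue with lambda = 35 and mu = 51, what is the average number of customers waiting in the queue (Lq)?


rho = 35/51; Lq = rho^2/(1-rho) = 1.5

1.5


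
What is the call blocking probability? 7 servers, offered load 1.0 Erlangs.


B(N,A) = (A^N/N!) / sum(A^k/k!, k=0..N) with N=7, A=1.0 = 0.0001

0.0001


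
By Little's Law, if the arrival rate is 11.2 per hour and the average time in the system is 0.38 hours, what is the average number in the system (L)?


L = lambda * W = 11.2 * 0.38 = 4.26

4.26


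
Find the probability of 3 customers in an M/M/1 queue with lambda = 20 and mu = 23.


rho = 20/23; P(n) = (1-rho)*rho^n = (1-20/23)*(20/23)^3 = 0.0858

0.0858


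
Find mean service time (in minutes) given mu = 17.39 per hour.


Mean service time = 60/mu = 60/17.39 = 3.45 minutes

3.45 minutes


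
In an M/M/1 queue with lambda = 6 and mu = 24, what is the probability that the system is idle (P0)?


P0 = 1 - rho = 1 - 6/24 = 0.75

0.75


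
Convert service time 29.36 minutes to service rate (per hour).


mu = 60 / avg_service_time = 60 / 29.36 = 2.04 per hour

2.04 per hour


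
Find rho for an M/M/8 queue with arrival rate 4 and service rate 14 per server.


rho = lambda/(c*mu) = 4/(8*14) = 0.0357

0.0357


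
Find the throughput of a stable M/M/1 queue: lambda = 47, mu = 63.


For a stable queue (lambda < mu), throughput = lambda = 47 per hour

47 per hour


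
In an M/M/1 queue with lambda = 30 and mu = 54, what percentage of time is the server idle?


Idle fraction = (1 - rho) * 100 = (1 - 30/54) * 100 = 44.4%

44.4%


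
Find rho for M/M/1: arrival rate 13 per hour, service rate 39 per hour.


rho = lambda/mu = 13/39 = 0.3333

0.3333


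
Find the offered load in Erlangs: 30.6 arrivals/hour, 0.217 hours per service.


Offered load a = lambda * E[S] = 30.6 * 0.217 = 6.64 Erlangs

6.64 Erlangs


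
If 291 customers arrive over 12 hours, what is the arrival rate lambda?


lambda = total arrivals / time = 291 / 12 = 24.25 per hour

24.25 per hour


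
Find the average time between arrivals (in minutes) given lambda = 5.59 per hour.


Mean interarrival time = 60/lambda = 60/5.59 = 10.73 minutes

10.73 minutes


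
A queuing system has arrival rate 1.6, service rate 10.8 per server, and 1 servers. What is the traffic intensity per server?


rho = lambda / (c * mu) = 1.6 / (1 * 10.8) = 0.1481

0.1481


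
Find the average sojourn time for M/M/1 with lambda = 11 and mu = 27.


W = 1/(mu - lambda) = 1/(27 - 11) = 0.0625 hours

0.0625 hours


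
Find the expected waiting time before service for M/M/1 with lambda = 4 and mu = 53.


rho = 4/53; Wq = rho/(mu - lambda) = 0.0015 hours

0.0015 hours


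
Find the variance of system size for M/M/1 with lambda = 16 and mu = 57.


rho = 16/57; Var(N) = rho/(1-rho)^2 = 0.54

0.54


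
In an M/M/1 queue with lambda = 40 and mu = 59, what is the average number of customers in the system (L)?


rho = 40/59; L = rho/(1-rho) = 2.11

2.11


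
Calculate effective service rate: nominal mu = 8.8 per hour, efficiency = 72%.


Effective rate = mu * efficiency = 8.8 * 0.72 = 6.34 per hour

6.34 per hour


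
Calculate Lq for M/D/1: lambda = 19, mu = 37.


M/D/1: Lq = rho^2 / (2*(1-rho)) where rho = 19/37; Lq = 0.27

0.27


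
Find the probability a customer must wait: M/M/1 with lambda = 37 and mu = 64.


P(wait) = rho = lambda/mu = 37/64 = 0.5781

0.5781


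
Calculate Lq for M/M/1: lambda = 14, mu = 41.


rho = 14/41; Lq = rho^2/(1-rho) = 0.18

0.18


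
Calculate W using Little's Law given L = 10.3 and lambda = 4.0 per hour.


W = L / lambda = 10.3 / 4.0 = 2.575 hours

2.575 hours


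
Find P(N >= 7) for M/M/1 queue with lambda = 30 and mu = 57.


P(N >= 7) = rho^7 = (30/57)^7 = 0.0112

0.0112


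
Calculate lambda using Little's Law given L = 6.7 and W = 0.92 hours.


lambda = L / W = 6.7 / 0.92 = 7.28 per hour

7.28 per hour


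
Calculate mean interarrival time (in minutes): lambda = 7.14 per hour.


Mean interarrival time = 60/lambda = 60/7.14 = 8.4 minutes

8.4 minutes


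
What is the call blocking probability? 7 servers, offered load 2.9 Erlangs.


B(N,A) = (A^N/N!) / sum(A^k/k!, k=0..N) with N=7, A=2.9 = 0.019

0.019


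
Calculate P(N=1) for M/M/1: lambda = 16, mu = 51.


rho = 16/51; P(n) = (1-rho)*rho^n = (1-16/51)*(16/51)^1 = 0.2153

0.2153


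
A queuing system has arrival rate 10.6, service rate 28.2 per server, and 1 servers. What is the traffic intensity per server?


rho = lambda / (c * mu) = 10.6 / (1 * 28.2) = 0.3759

0.3759


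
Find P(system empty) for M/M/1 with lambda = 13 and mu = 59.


P0 = 1 - rho = 1 - 13/59 = 0.7797

0.7797


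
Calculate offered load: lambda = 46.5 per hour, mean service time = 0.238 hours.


Offered load a = lambda * E[S] = 46.5 * 0.238 = 11.07 Erlangs

11.07 Erlangs


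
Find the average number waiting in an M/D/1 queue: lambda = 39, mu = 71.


M/D/1: Lq = rho^2 / (2*(1-rho)) where rho = 39/71; Lq = 0.33

0.33


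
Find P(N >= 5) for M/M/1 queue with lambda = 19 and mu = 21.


P(N >= 5) = rho^5 = (19/21)^5 = 0.6063

0.6063


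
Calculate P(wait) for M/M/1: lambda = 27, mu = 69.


P(wait) = rho = lambda/mu = 27/69 = 0.3913

0.3913


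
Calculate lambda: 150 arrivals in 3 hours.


lambda = total arrivals / time = 150 / 3 = 50.0 per hour

50.0 per hour


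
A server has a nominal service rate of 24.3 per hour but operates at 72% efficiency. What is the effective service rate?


Effective rate = mu * efficiency = 24.3 * 0.72 = 17.5 per hour

17.5 per hour


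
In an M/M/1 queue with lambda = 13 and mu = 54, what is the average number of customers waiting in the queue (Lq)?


rho = 13/54; Lq = rho^2/(1-rho) = 0.08

0.08


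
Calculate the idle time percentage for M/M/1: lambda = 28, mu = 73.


Idle fraction = (1 - rho) * 100 = (1 - 28/73) * 100 = 61.6%

61.6%


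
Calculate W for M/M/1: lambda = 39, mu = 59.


W = 1/(mu - lambda) = 1/(59 - 39) = 0.05 hours

0.05 hours


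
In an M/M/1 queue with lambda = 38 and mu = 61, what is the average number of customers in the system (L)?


rho = 38/61; L = rho/(1-rho) = 1.65

1.65


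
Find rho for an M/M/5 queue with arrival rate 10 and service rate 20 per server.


rho = lambda/(c*mu) = 10/(5*20) = 0.1

0.1


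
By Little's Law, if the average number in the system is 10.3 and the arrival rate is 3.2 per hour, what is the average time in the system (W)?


W = L / lambda = 10.3 / 3.2 = 3.2188 hours

3.2188 hours


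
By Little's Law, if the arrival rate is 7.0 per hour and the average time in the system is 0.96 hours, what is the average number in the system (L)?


L = lambda * W = 7.0 * 0.96 = 6.72

6.72


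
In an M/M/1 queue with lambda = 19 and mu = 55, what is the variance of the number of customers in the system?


rho = 19/55; Var(N) = rho/(1-rho)^2 = 0.81

0.81


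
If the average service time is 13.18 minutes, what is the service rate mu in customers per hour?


mu = 60 / avg_service_time = 60 / 13.18 = 4.55 per hour

4.55 per hour


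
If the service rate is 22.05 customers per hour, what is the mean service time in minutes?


Mean service time = 60/mu = 60/22.05 = 2.72 minutes

2.72 minutes


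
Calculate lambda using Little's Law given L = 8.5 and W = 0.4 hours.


lambda = L / W = 8.5 / 0.4 = 21.25 per hour

21.25 per hour


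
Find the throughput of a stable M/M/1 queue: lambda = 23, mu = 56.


For a stable queue (lambda < mu), throughput = lambda = 23 per hour

23 per hour


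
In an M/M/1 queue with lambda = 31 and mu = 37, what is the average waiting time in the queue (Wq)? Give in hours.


rho = 31/37; Wq = rho/(mu - lambda) = 0.1396 hours

0.1396 hours


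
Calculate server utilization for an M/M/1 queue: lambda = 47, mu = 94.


rho = lambda/mu = 47/94 = 0.5

0.5


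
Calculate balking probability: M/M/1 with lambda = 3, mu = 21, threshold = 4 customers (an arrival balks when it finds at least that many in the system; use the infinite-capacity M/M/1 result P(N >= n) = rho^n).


P(N >= 4) = rho^4 = (3/21)^4 = 0.0004

0.0004


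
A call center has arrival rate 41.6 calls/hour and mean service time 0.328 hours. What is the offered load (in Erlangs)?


Offered load a = lambda * E[S] = 41.6 * 0.328 = 13.64 Erlangs

13.64 Erlangs


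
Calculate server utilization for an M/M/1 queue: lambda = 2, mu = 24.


rho = lambda/mu = 2/24 = 0.0833

0.0833


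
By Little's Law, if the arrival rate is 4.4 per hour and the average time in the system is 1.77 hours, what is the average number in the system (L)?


L = lambda * W = 4.4 * 1.77 = 7.79

7.79


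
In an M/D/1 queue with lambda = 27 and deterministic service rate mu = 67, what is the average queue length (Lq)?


M/D/1: Lq = rho^2 / (2*(1-rho)) where rho = 27/67; Lq = 0.14

0.14


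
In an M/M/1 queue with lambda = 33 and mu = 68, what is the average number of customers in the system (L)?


rho = 33/68; L = rho/(1-rho) = 0.94

0.94


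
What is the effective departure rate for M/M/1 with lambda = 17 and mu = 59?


For a stable queue (lambda < mu), throughput = lambda = 17 per hour

17 per hour


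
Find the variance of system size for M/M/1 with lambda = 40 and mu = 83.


rho = 40/83; Var(N) = rho/(1-rho)^2 = 1.8

1.8


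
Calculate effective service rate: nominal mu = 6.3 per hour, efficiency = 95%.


Effective rate = mu * efficiency = 6.3 * 0.95 = 5.99 per hour

5.99 per hour


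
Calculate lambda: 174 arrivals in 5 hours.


lambda = total arrivals / time = 174 / 5 = 34.8 per hour

34.8 per hour


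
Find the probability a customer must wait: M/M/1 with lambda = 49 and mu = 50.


P(wait) = rho = lambda/mu = 49/50 = 0.98

0.98


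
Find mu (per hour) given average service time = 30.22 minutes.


mu = 60 / avg_service_time = 60 / 30.22 = 1.99 per hour

1.99 per hour


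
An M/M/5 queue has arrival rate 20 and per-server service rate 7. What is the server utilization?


rho = lambda/(c*mu) = 20/(5*7) = 0.5714

0.5714


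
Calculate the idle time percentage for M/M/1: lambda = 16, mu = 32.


Idle fraction = (1 - rho) * 100 = (1 - 16/32) * 100 = 50.0%

50.0%


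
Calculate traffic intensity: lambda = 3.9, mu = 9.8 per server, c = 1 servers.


rho = lambda / (c * mu) = 3.9 / (1 * 9.8) = 0.398

0.398


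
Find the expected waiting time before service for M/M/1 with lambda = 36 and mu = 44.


rho = 36/44; Wq = rho/(mu - lambda) = 0.1023 hours

0.1023 hours


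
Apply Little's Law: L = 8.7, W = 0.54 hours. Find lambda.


lambda = L / W = 8.7 / 0.54 = 16.11 per hour

16.11 per hour


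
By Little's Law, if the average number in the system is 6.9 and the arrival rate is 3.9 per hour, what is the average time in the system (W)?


W = L / lambda = 6.9 / 3.9 = 1.7692 hours

1.7692 hours


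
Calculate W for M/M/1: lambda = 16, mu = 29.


W = 1/(mu - lambda) = 1/(29 - 16) = 0.0769 hours

0.0769 hours


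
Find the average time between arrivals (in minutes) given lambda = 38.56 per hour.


Mean interarrival time = 60/lambda = 60/38.56 = 1.56 minutes

1.56 minutes


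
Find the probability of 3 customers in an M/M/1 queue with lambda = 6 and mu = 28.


rho = 6/28; P(n) = (1-rho)*rho^n = (1-6/28)*(6/28)^3 = 0.0077

0.0077


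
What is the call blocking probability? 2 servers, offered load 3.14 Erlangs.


B(N,A) = (A^N/N!) / sum(A^k/k!, k=0..N) with N=2, A=3.14 = 0.5435

0.5435


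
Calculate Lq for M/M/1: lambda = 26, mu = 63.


rho = 26/63; Lq = rho^2/(1-rho) = 0.29

0.29


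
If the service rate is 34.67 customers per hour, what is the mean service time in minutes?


Mean service time = 60/mu = 60/34.67 = 1.73 minutes

1.73 minutes


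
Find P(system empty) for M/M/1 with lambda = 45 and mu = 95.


P0 = 1 - rho = 1 - 45/95 = 0.5263

0.5263


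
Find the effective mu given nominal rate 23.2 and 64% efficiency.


Effective rate = mu * efficiency = 23.2 * 0.64 = 14.85 per hour

14.85 per hour


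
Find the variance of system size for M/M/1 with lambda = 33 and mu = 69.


rho = 33/69; Var(N) = rho/(1-rho)^2 = 1.76

1.76


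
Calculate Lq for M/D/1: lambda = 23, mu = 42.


M/D/1: Lq = rho^2 / (2*(1-rho)) where rho = 23/42; Lq = 0.33

0.33


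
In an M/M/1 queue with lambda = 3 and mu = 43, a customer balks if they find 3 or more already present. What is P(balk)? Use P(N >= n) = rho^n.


P(N >= 3) = rho^3 = (3/43)^3 = 0.0003

0.0003


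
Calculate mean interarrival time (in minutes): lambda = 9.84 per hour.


Mean interarrival time = 60/lambda = 60/9.84 = 6.1 minutes

6.1 minutes


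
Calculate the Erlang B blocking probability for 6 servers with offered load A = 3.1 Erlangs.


B(N,A) = (A^N/N!) / sum(A^k/k!, k=0..N) with N=6, A=3.1 = 0.0578

0.0578


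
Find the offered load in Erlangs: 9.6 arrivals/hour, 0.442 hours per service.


Offered load a = lambda * E[S] = 9.6 * 0.442 = 4.24 Erlangs

4.24 Erlangs


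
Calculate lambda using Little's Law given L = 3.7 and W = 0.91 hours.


lambda = L / W = 3.7 / 0.91 = 4.07 per hour

4.07 per hour


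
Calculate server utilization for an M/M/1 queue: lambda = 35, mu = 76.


rho = lambda/mu = 35/76 = 0.4605

0.4605


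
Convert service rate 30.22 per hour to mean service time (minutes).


Mean service time = 60/mu = 60/30.22 = 1.99 minutes

1.99 minutes


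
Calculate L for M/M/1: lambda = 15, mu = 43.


rho = 15/43; L = rho/(1-rho) = 0.54

0.54


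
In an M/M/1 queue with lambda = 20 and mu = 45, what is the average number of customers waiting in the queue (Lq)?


rho = 20/45; Lq = rho^2/(1-rho) = 0.36

0.36


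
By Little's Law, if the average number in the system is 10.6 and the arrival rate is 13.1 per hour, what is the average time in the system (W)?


W = L / lambda = 10.6 / 13.1 = 0.8092 hours

0.8092 hours


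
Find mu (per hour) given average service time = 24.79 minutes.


mu = 60 / avg_service_time = 60 / 24.79 = 2.42 per hour

2.42 per hour


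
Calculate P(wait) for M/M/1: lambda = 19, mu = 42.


P(wait) = rho = lambda/mu = 19/42 = 0.4524

0.4524


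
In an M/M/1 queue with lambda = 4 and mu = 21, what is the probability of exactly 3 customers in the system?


rho = 4/21; P(n) = (1-rho)*rho^n = (1-4/21)*(4/21)^3 = 0.0056

0.0056


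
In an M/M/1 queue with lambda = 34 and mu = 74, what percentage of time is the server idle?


Idle fraction = (1 - rho) * 100 = (1 - 34/74) * 100 = 54.1%

54.1%


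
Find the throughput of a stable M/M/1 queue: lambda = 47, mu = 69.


For a stable queue (lambda < mu), throughput = lambda = 47 per hour

47 per hour


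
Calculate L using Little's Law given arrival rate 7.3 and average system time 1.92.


L = lambda * W = 7.3 * 1.92 = 14.02

14.02


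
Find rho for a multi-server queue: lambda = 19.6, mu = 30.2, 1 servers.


rho = lambda / (c * mu) = 19.6 / (1 * 30.2) = 0.649

0.649


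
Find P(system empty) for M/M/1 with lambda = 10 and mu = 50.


P0 = 1 - rho = 1 - 10/50 = 0.8

0.8


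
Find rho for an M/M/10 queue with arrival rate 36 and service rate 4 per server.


rho = lambda/(c*mu) = 36/(10*4) = 0.9

0.9


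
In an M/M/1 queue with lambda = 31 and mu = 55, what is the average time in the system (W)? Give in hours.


W = 1/(mu - lambda) = 1/(55 - 31) = 0.0417 hours

0.0417 hours


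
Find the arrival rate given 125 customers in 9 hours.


lambda = total arrivals / time = 125 / 9 = 13.89 per hour

13.89 per hour


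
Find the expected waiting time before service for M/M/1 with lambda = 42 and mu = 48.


rho = 42/48; Wq = rho/(mu - lambda) = 0.1458 hours

0.1458 hours


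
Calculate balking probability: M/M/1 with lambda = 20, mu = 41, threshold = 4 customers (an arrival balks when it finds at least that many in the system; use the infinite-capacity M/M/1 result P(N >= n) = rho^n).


P(N >= 4) = rho^4 = (20/41)^4 = 0.0566

0.0566


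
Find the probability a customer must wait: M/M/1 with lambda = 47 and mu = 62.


P(wait) = rho = lambda/mu = 47/62 = 0.7581

0.7581


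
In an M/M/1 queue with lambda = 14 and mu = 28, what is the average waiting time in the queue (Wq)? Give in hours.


rho = 14/28; Wq = rho/(mu - lambda) = 0.0357 hours

0.0357 hours


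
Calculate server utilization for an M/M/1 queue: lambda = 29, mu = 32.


rho = lambda/mu = 29/32 = 0.9063

0.9063


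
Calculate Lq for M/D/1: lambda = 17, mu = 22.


M/D/1: Lq = rho^2 / (2*(1-rho)) where rho = 17/22; Lq = 1.31

1.31


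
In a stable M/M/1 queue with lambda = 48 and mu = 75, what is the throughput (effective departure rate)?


For a stable queue (lambda < mu), throughput = lambda = 48 per hour

48 per hour


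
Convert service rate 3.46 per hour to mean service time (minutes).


Mean service time = 60/mu = 60/3.46 = 17.34 minutes

17.34 minutes


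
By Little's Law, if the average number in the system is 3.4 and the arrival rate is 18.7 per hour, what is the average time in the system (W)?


W = L / lambda = 3.4 / 18.7 = 0.1818 hours

0.1818 hours


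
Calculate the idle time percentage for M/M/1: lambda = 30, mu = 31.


Idle fraction = (1 - rho) * 100 = (1 - 30/31) * 100 = 3.2%

3.2%


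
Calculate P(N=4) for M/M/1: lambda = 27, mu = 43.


rho = 27/43; P(n) = (1-rho)*rho^n = (1-27/43)*(27/43)^4 = 0.0578

0.0578


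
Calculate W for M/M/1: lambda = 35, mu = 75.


W = 1/(mu - lambda) = 1/(75 - 35) = 0.025 hours

0.025 hours


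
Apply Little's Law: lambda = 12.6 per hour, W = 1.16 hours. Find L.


L = lambda * W = 12.6 * 1.16 = 14.62

14.62


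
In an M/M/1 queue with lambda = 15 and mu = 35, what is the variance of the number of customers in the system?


rho = 15/35; Var(N) = rho/(1-rho)^2 = 1.31

1.31


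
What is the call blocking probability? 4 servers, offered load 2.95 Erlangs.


B(N,A) = (A^N/N!) / sum(A^k/k!, k=0..N) with N=4, A=2.95 = 0.2005

0.2005


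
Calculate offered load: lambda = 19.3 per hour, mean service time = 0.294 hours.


Offered load a = lambda * E[S] = 19.3 * 0.294 = 5.67 Erlangs

5.67 Erlangs


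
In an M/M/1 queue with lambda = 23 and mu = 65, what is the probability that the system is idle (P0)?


P0 = 1 - rho = 1 - 23/65 = 0.6462

0.6462


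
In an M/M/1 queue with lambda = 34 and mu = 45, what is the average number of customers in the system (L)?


rho = 34/45; L = rho/(1-rho) = 3.09

3.09


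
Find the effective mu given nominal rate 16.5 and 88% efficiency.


Effective rate = mu * efficiency = 16.5 * 0.88 = 14.52 per hour

14.52 per hour


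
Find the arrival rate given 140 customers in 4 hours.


lambda = total arrivals / time = 140 / 4 = 35.0 per hour

35.0 per hour


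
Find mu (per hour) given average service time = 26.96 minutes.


mu = 60 / avg_service_time = 60 / 26.96 = 2.23 per hour

2.23 per hour


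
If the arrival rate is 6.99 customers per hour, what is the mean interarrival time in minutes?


Mean interarrival time = 60/lambda = 60/6.99 = 8.58 minutes

8.58 minutes


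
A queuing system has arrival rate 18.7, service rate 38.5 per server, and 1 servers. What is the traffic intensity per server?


rho = lambda / (c * mu) = 18.7 / (1 * 38.5) = 0.4857

0.4857


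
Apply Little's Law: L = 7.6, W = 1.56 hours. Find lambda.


lambda = L / W = 7.6 / 1.56 = 4.87 per hour

4.87 per hour


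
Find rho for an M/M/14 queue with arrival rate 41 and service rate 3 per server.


rho = lambda/(c*mu) = 41/(14*3) = 0.9762

0.9762


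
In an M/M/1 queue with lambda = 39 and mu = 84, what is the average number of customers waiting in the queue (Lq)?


rho = 39/84; Lq = rho^2/(1-rho) = 0.4

0.4


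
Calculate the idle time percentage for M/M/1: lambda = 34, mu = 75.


Idle fraction = (1 - rho) * 100 = (1 - 34/75) * 100 = 54.7%

54.7%


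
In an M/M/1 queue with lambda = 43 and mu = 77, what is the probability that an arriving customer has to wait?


P(wait) = rho = lambda/mu = 43/77 = 0.5584

0.5584


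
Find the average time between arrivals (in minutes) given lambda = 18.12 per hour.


Mean interarrival time = 60/lambda = 60/18.12 = 3.31 minutes

3.31 minutes


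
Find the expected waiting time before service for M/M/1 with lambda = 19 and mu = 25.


rho = 19/25; Wq = rho/(mu - lambda) = 0.1267 hours

0.1267 hours


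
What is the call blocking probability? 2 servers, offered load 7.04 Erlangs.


B(N,A) = (A^N/N!) / sum(A^k/k!, k=0..N) with N=2, A=7.04 = 0.755

0.755


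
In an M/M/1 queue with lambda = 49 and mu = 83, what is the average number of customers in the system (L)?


rho = 49/83; L = rho/(1-rho) = 1.44

1.44


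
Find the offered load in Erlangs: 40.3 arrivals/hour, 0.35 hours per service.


Offered load a = lambda * E[S] = 40.3 * 0.35 = 14.11 Erlangs

14.11 Erlangs


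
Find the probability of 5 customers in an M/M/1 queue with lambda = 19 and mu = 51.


rho = 19/51; P(n) = (1-rho)*rho^n = (1-19/51)*(19/51)^5 = 0.0045

0.0045


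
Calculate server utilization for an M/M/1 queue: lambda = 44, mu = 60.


rho = lambda/mu = 44/60 = 0.7333

0.7333


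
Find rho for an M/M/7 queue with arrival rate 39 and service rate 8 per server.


rho = lambda/(c*mu) = 39/(7*8) = 0.6964

0.6964


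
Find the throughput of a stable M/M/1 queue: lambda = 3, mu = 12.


For a stable queue (lambda < mu), throughput = lambda = 3 per hour

3 per hour


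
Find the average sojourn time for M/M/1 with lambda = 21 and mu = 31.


W = 1/(mu - lambda) = 1/(31 - 21) = 0.1 hours

0.1 hours


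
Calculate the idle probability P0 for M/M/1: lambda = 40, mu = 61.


P0 = 1 - rho = 1 - 40/61 = 0.3443

0.3443


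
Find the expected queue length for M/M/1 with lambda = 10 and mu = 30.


rho = 10/30; Lq = rho^2/(1-rho) = 0.17

0.17


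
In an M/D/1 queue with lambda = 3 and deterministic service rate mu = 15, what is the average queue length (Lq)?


M/D/1: Lq = rho^2 / (2*(1-rho)) where rho = 3/15; Lq = 0.03

0.03


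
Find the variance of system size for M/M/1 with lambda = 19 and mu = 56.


rho = 19/56; Var(N) = rho/(1-rho)^2 = 0.78

0.78


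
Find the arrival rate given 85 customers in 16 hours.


lambda = total arrivals / time = 85 / 16 = 5.31 per hour

5.31 per hour


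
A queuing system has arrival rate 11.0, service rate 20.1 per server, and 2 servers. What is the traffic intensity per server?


rho = lambda / (c * mu) = 11.0 / (2 * 20.1) = 0.2736

0.2736


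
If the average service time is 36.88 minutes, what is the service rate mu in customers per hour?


mu = 60 / avg_service_time = 60 / 36.88 = 1.63 per hour

1.63 per hour


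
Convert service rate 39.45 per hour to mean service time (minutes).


Mean service time = 60/mu = 60/39.45 = 1.52 minutes

1.52 minutes


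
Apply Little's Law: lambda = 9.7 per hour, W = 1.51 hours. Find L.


L = lambda * W = 9.7 * 1.51 = 14.65

14.65


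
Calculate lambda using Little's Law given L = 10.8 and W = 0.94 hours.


lambda = L / W = 10.8 / 0.94 = 11.49 per hour

11.49 per hour


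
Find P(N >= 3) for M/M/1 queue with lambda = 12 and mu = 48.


P(N >= 3) = rho^3 = (12/48)^3 = 0.0156

0.0156


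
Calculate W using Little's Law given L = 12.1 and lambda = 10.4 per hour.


W = L / lambda = 12.1 / 10.4 = 1.1635 hours

1.1635 hours


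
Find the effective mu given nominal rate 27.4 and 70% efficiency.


Effective rate = mu * efficiency = 27.4 * 0.7 = 19.18 per hour

19.18 per hour


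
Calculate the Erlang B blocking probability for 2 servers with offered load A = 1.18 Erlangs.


B(N,A) = (A^N/N!) / sum(A^k/k!, k=0..N) with N=2, A=1.18 = 0.2421

0.2421


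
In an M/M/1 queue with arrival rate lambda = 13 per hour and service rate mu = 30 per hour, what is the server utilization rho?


rho = lambda/mu = 13/30 = 0.4333

0.4333


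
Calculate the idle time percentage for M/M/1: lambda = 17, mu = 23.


Idle fraction = (1 - rho) * 100 = (1 - 17/23) * 100 = 26.1%

26.1%


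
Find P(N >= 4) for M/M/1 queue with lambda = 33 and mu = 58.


P(N >= 4) = rho^4 = (33/58)^4 = 0.1048

0.1048


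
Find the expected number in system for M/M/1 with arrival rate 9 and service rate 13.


rho = 9/13; L = rho/(1-rho) = 2.25

2.25


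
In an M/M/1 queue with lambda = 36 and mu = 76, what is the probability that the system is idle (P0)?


P0 = 1 - rho = 1 - 36/76 = 0.5263

0.5263


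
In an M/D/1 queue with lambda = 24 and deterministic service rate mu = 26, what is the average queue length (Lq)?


M/D/1: Lq = rho^2 / (2*(1-rho)) where rho = 24/26; Lq = 5.54

5.54


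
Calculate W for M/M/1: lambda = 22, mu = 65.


W = 1/(mu - lambda) = 1/(65 - 22) = 0.0233 hours

0.0233 hours


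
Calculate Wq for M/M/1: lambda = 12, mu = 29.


rho = 12/29; Wq = rho/(mu - lambda) = 0.0243 hours

0.0243 hours


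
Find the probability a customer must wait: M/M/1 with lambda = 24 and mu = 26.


P(wait) = rho = lambda/mu = 24/26 = 0.9231

0.9231


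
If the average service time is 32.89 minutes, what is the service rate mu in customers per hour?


mu = 60 / avg_service_time = 60 / 32.89 = 1.82 per hour

1.82 per hour


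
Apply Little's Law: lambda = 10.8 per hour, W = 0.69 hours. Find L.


L = lambda * W = 10.8 * 0.69 = 7.45

7.45


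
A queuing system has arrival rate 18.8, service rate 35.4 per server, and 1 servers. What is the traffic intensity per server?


rho = lambda / (c * mu) = 18.8 / (1 * 35.4) = 0.5311

0.5311


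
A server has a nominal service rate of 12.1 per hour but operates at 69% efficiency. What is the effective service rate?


Effective rate = mu * efficiency = 12.1 * 0.69 = 8.35 per hour

8.35 per hour


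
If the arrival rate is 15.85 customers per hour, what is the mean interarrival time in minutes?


Mean interarrival time = 60/lambda = 60/15.85 = 3.79 minutes

3.79 minutes


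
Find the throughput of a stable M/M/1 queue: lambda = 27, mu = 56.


For a stable queue (lambda < mu), throughput = lambda = 27 per hour

27 per hour


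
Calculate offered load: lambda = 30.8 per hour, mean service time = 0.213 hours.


Offered load a = lambda * E[S] = 30.8 * 0.213 = 6.56 Erlangs

6.56 Erlangs


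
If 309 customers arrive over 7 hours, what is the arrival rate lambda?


lambda = total arrivals / time = 309 / 7 = 44.14 per hour

44.14 per hour


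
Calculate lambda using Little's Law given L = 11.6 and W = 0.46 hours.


lambda = L / W = 11.6 / 0.46 = 25.22 per hour

25.22 per hour


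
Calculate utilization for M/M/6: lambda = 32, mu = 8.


rho = lambda/(c*mu) = 32/(6*8) = 0.6667

0.6667


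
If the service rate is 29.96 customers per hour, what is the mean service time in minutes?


Mean service time = 60/mu = 60/29.96 = 2.0 minutes

2.0 minutes


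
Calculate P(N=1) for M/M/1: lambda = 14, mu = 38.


rho = 14/38; P(n) = (1-rho)*rho^n = (1-14/38)*(14/38)^1 = 0.2327

0.2327


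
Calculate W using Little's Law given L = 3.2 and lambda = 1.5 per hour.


W = L / lambda = 3.2 / 1.5 = 2.1333 hours

2.1333 hours


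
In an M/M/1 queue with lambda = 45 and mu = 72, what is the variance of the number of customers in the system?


rho = 45/72; Var(N) = rho/(1-rho)^2 = 4.44

4.44


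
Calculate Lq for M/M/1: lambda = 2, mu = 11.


rho = 2/11; Lq = rho^2/(1-rho) = 0.04

0.04


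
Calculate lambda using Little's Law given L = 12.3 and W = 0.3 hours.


lambda = L / W = 12.3 / 0.3 = 41.0 per hour

41.0 per hour


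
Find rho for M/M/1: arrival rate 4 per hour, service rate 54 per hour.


rho = lambda/mu = 4/54 = 0.0741

0.0741


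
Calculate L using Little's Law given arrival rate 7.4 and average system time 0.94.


L = lambda * W = 7.4 * 0.94 = 6.96

6.96
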